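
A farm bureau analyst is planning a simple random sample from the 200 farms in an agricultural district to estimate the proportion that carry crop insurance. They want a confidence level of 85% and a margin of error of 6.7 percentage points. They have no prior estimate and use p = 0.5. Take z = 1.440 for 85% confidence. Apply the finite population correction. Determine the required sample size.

Unadjusted: n₀ = 1.440² × 0.50 × 0.50 / 0.067² ≈ 115.48, so n₀ = 116.
Finite population correction with N = 200: n = n₀ / (1 + (n₀−1)/N) = 116 / (1 + 115/200) = 116 / 1.5750 ≈ 73.65.
Rounding up, n = 74.

74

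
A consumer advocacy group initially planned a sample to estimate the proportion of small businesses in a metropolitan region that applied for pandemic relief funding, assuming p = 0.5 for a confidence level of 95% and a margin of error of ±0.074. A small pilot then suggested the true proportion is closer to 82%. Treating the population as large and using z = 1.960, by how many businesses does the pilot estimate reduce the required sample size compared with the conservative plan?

Conservative (p = 0.5): n = 1.960² × 0.25 / 0.074² ≈ 175.38 → 176.
Using p = 0.82: p(1−p) = 0.1476, so n = 1.960² × 0.1476 / 0.074² ≈ 103.55 → 104.
Reduction: 176 − 104 = 72.

72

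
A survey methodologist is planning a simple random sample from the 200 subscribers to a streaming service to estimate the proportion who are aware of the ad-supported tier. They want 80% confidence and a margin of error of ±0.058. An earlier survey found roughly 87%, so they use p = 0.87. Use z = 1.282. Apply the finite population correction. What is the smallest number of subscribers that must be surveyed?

Unadjusted: n₀ = 1.282² × 0.87 × 0.13 / 0.058² ≈ 55.26, so n₀ = 56.
Finite population correction with N = 200: n = n₀ / (1 + (n₀−1)/N) = 56 / (1 + 55/200) = 56 / 1.2750 ≈ 43.92.
Rounding up, n = 44.

44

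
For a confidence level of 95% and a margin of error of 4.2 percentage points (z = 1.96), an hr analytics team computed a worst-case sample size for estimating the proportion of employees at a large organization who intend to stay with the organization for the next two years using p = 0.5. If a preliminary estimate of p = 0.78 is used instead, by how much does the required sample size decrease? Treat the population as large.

171

Conservative (p = 0.5): n = 1.96² × 0.25 / 0.042² ≈ 544.44 → 545.
Using p = 0.78: p(1−p) = 0.1716, so n = 1.96² × 0.1716 / 0.042² ≈ 373.71 → 374.
Reduction: 545 − 374 = 171.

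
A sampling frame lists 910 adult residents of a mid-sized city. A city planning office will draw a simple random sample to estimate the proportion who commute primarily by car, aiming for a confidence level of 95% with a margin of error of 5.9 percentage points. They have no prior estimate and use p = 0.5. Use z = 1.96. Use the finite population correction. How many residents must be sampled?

Unadjusted: n₀ = 1.96² × 0.50 × 0.50 / 0.059² ≈ 275.90, so n₀ = 276.
Finite population correction with N = 910: n = n₀ / (1 + (n₀−1)/N) = 276 / (1 + 275/910) = 276 / 1.3022 ≈ 211.95.
Rounding up, n = 212.

212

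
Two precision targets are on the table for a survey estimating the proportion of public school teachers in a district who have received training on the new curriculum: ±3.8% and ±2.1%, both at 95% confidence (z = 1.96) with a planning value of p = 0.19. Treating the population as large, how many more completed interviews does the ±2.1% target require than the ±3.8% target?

At ±3.8%: n = 1.96² × 0.1539 / 0.038² ≈ 409.43 → 410.
At ±2.1%: n = 1.96² × 0.1539 / 0.021² ≈ 1340.64 → 1341.
Additional respondents: 1341 − 410 = 931.

931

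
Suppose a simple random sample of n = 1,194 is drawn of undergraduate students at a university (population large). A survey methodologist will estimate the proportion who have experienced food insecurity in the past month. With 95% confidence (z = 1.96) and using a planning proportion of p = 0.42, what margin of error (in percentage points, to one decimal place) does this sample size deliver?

2.8

SE(p̂) = √[p(1−p)/n] = √[0.2436/1194] = 0.01428.
E = z × SE = 1.96 × 0.01428 = 0.02800, or 2.8 percentage points.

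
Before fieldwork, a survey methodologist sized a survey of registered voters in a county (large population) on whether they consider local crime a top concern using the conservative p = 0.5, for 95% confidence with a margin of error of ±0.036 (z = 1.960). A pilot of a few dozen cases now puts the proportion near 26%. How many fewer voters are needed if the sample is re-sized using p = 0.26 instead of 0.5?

Conservative (p = 0.5): n = 1.960² × 0.25 / 0.036² ≈ 741.05 → 742.
Using p = 0.26: p(1−p) = 0.1924, so n = 1.960² × 0.1924 / 0.036² ≈ 570.31 → 571.
Reduction: 742 − 571 = 171.

171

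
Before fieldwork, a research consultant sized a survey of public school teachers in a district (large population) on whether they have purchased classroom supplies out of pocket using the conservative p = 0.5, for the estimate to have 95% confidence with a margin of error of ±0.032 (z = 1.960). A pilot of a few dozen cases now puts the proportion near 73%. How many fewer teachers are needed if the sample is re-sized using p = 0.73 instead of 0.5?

Conservative (p = 0.5): n = 1.960² × 0.25 / 0.032² ≈ 937.89 → 938.
Using p = 0.73: p(1−p) = 0.1971, so n = 1.960² × 0.1971 / 0.032² ≈ 739.43 → 740.
Reduction: 938 − 740 = 198.

198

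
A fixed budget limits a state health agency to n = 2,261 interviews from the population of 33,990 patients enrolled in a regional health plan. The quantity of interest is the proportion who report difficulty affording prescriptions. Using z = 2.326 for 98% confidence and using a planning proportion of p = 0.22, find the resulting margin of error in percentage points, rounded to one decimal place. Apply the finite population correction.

Finite-population factor: (N−n)/(N−1) = (33990−2261)/(33990−1) = 0.9335.
SE(p̂) = √[p(1−p)/n · (N−n)/(N−1)] = √[0.1716/2261 × 0.9335] = 0.00842.
E = z × SE = 2.326 × 0.00842 = 0.01958 ≈ 2.0 percentage points.

2.0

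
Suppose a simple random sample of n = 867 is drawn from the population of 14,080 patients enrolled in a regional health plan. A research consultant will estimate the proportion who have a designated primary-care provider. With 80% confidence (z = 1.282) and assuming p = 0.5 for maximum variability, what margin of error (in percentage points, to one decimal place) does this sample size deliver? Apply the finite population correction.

2.1

Finite-population factor: (N−n)/(N−1) = (14080−867)/(14080−1) = 0.9385.
SE(p̂) = √[p(1−p)/n · (N−n)/(N−1)] = √[0.2500/867 × 0.9385] = 0.01645.
E = z × SE = 1.282 × 0.01645 = 0.02109 ≈ 2.1 percentage points.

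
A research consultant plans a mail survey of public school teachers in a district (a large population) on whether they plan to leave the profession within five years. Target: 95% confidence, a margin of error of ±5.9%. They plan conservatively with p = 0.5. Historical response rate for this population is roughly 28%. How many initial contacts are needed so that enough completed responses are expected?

986

For 95% confidence, z = 1.960.
Completed interviews needed: n₀ = 1.960² × 0.2500 / 0.059² ≈ 275.90 → 276.
At a 28% response rate, contacts needed = 276 / 0.28 ≈ 985.71 → 986.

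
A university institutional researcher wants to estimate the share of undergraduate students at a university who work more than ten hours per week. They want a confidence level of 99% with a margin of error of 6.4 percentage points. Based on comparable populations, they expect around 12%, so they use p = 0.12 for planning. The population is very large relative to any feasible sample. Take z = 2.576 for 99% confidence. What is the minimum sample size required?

With p = 0.12, p(1−p) = 0.1056.
n = z²·p(1−p)/E² = 2.576² × 0.1056 / 0.064² = 6.6358 × 0.1056 / 0.004096 ≈ 171.08.
Rounding up gives n = 172.

172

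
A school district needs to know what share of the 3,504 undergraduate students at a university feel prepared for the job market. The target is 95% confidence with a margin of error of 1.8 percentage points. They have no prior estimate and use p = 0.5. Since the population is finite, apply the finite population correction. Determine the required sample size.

For 95% confidence, z = 1.96.
Unadjusted: n₀ = 1.96² × 0.50 × 0.50 / 0.018² ≈ 2964.20, so n₀ = 2965.
Finite population correction with N = 3,504: n = n₀ / (1 + (n₀−1)/N) = 2965 / (1 + 2964/3504) = 2965 / 1.8459 ≈ 1606.27.
Rounding up, n = 1607.

1607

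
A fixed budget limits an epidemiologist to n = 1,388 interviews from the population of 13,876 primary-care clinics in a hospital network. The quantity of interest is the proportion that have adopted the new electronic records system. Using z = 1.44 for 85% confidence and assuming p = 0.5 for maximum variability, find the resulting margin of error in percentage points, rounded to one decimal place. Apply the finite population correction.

Finite-population factor: (N−n)/(N−1) = (13876−1388)/(13876−1) = 0.9000.
SE(p̂) = √[p(1−p)/n · (N−n)/(N−1)] = √[0.2500/1388 × 0.9000] = 0.01273.
E = z × SE = 1.44 × 0.01273 = 0.01833 ≈ 1.8 percentage points.

1.8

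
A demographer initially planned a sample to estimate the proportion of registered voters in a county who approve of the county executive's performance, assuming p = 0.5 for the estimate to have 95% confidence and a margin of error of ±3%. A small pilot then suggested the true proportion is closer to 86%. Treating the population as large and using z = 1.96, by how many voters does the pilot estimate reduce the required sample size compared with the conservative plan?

554

Conservative (p = 0.5): n = 1.96² × 0.25 / 0.030² ≈ 1067.11 → 1068.
Using p = 0.86: p(1−p) = 0.1204, so n = 1.96² × 0.1204 / 0.030² ≈ 513.92 → 514.
Reduction: 1068 − 514 = 554.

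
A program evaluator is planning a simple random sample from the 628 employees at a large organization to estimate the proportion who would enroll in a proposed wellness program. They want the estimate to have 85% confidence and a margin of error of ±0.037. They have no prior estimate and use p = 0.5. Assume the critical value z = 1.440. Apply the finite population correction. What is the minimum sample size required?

Unadjusted: n₀ = 1.440² × 0.50 × 0.50 / 0.037² ≈ 378.67, so n₀ = 379.
Finite population correction with N = 628: n = n₀ / (1 + (n₀−1)/N) = 379 / (1 + 378/628) = 379 / 1.6019 ≈ 236.59.
Rounding up, n = 237.

237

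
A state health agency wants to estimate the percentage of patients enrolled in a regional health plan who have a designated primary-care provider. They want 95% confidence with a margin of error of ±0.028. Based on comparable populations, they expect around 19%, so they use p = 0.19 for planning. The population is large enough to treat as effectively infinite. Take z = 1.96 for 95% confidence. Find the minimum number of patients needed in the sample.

With p = 0.19, p(1−p) = 0.1539.
n = z²·p(1−p)/E² = 1.96² × 0.1539 / 0.028² = 3.8416 × 0.1539 / 0.000784 ≈ 754.11.
Rounding up gives n = 755.

755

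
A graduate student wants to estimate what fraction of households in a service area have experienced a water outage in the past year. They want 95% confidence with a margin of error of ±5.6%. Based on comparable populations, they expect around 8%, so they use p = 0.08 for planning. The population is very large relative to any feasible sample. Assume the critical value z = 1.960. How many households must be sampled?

With p = 0.08, p(1−p) = 0.0736.
n = z²·p(1−p)/E² = 1.960² × 0.0736 / 0.056² = 3.8416 × 0.0736 / 0.003136 ≈ 90.16.
Rounding up gives n = 91.

91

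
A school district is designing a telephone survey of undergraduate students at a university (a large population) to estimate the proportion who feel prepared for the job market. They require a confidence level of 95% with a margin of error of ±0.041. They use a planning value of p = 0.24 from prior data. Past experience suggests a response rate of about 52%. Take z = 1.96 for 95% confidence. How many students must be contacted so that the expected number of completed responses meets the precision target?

802

Completed interviews needed: n₀ = 1.96² × 0.1824 / 0.041² ≈ 416.84 → 417.
At a 52% response rate, contacts needed = 417 / 0.52 ≈ 801.92 → 802.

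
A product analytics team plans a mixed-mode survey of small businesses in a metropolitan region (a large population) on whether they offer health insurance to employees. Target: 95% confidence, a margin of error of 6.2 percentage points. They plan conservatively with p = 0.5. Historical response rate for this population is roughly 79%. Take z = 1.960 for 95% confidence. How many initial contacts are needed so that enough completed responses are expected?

Completed interviews needed: n₀ = 1.960² × 0.2500 / 0.062² ≈ 249.84 → 250.
At a 79% response rate, contacts needed = 250 / 0.79 ≈ 316.46 → 317.

317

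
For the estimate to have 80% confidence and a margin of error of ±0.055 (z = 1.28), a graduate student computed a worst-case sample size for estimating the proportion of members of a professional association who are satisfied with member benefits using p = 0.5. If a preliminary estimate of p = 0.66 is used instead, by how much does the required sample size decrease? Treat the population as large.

14

Conservative (p = 0.5): n = 1.28² × 0.25 / 0.055² ≈ 135.40 → 136.
Using p = 0.66: p(1−p) = 0.2244, so n = 1.28² × 0.2244 / 0.055² ≈ 121.54 → 122.
Reduction: 136 − 122 = 14.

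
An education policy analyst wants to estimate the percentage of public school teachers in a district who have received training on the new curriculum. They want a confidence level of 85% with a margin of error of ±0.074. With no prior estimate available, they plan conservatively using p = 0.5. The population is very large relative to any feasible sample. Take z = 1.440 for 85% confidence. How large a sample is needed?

95

With p = 0.5, p(1−p) = 0.25.
n = z²·p(1−p)/E² = 1.440² × 0.2500 / 0.074² = 2.0736 × 0.2500 / 0.005476 ≈ 94.67.
Rounding up gives n = 95.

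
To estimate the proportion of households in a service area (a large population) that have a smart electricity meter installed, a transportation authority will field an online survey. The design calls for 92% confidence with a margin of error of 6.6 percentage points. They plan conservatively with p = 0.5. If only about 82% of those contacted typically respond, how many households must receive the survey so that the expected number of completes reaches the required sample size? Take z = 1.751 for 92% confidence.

Completed interviews needed: n₀ = 1.751² × 0.2500 / 0.066² ≈ 175.96 → 176.
At an 82% response rate, contacts needed = 176 / 0.82 ≈ 214.63 → 215.

215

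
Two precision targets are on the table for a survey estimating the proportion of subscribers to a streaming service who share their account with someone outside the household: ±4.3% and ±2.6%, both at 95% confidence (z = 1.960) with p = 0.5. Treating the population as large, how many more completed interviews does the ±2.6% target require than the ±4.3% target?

901

At ±4.3%: n = 1.960² × 0.2500 / 0.043² ≈ 519.42 → 520.
At ±2.6%: n = 1.960² × 0.2500 / 0.026² ≈ 1420.71 → 1421.
Additional respondents: 1421 − 520 = 901.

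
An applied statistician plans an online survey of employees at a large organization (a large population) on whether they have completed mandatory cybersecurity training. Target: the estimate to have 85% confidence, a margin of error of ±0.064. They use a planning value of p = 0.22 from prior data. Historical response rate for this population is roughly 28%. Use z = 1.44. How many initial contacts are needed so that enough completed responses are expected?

Completed interviews needed: n₀ = 1.44² × 0.1716 / 0.064² ≈ 86.87 → 87.
At a 28% response rate, contacts needed = 87 / 0.28 ≈ 310.71 → 311.

311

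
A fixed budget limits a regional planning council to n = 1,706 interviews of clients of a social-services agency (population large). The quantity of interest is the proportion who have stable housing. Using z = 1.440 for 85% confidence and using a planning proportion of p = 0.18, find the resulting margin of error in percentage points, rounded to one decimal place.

SE(p̂) = √[p(1−p)/n] = √[0.1476/1706] = 0.00930.
E = z × SE = 1.440 × 0.00930 = 0.01339, or 1.3 percentage points.

1.3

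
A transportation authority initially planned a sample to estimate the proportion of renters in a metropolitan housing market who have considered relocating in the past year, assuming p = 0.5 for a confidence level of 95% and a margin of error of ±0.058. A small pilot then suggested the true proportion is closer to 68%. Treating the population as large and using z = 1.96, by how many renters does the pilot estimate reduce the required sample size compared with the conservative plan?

Conservative (p = 0.5): n = 1.96² × 0.25 / 0.058² ≈ 285.49 → 286.
Using p = 0.68: p(1−p) = 0.2176, so n = 1.96² × 0.2176 / 0.058² ≈ 248.49 → 249.
Reduction: 286 − 249 = 37.

37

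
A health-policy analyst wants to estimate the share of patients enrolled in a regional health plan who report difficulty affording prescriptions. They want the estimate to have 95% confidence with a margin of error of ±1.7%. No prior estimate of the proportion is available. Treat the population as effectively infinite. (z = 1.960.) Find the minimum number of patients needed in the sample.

With no prior estimate, use p = 0.5, giving p(1−p) = 0.25.
n = z²·p(1−p)/E² = 1.960² × 0.2500 / 0.017² = 3.8416 × 0.2500 / 0.000289 ≈ 3323.18.
Rounding up gives n = 3324.

3324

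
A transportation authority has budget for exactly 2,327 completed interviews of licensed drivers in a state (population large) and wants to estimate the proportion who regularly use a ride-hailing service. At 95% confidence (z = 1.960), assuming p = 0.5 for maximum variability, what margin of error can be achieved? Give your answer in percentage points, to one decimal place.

2.0

SE(p̂) = √[p(1−p)/n] = √[0.2500/2327] = 0.01037.
E = z × SE = 1.960 × 0.01037 = 0.02032, or 2.0 percentage points.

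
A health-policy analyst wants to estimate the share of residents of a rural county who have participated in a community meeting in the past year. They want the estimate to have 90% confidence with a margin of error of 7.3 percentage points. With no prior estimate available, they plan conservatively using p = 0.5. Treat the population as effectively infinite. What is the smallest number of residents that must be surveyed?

For 90% confidence, z = 1.645.
With p = 0.5, p(1−p) = 0.25.
n = z²·p(1−p)/E² = 1.645² × 0.2500 / 0.073² = 2.7060 × 0.2500 / 0.005329 ≈ 126.95.
Rounding up gives n = 127.

127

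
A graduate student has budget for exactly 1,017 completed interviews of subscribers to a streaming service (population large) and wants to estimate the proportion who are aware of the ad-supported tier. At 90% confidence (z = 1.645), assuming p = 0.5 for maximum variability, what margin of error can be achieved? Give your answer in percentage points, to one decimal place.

SE(p̂) = √[p(1−p)/n] = √[0.2500/1017] = 0.01568.
E = z × SE = 1.645 × 0.01568 = 0.02579, or 2.6 percentage points.

2.6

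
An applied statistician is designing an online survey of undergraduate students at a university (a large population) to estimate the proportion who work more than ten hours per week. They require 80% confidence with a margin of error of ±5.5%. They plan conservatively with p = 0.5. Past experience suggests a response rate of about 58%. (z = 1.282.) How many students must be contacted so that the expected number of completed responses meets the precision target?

Completed interviews needed: n₀ = 1.282² × 0.2500 / 0.055² ≈ 135.83 → 136.
At a 58% response rate, contacts needed = 136 / 0.58 ≈ 234.48 → 235.

235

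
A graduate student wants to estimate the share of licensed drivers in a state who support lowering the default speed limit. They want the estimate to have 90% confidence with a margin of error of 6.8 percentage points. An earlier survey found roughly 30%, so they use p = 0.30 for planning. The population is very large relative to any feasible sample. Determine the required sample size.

For 90% confidence, z = 1.645.
With p = 0.30, p(1−p) = 0.2100.
n = z²·p(1−p)/E² = 1.645² × 0.2100 / 0.068² = 2.7060 × 0.2100 / 0.004624 ≈ 122.89.
Rounding up gives n = 123.

123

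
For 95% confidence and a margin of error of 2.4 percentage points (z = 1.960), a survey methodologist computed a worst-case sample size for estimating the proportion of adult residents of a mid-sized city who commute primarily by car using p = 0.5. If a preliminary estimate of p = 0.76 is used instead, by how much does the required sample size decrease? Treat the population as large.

Conservative (p = 0.5): n = 1.960² × 0.25 / 0.024² ≈ 1667.36 → 1668.
Using p = 0.76: p(1−p) = 0.1824, so n = 1.960² × 0.1824 / 0.024² ≈ 1216.51 → 1217.
Reduction: 1668 − 1217 = 451.

451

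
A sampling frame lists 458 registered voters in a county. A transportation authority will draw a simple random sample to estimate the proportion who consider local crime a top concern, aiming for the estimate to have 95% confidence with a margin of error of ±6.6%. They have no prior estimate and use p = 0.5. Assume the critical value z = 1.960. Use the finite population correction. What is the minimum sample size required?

150

Unadjusted: n₀ = 1.960² × 0.50 × 0.50 / 0.066² ≈ 220.48, so n₀ = 221.
Finite population correction with N = 458: n = n₀ / (1 + (n₀−1)/N) = 221 / (1 + 220/458) = 221 / 1.4803 ≈ 149.29.
Rounding up, n = 150.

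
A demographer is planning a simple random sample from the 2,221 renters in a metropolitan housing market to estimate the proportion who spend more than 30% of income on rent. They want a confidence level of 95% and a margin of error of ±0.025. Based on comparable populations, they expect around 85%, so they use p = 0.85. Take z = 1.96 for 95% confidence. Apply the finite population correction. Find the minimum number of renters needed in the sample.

580

Unadjusted: n₀ = 1.96² × 0.85 × 0.15 / 0.025² ≈ 783.69, so n₀ = 784.
Finite population correction with N = 2,221: n = n₀ / (1 + (n₀−1)/N) = 784 / (1 + 783/2221) = 784 / 1.3525 ≈ 579.65.
Rounding up, n = 580.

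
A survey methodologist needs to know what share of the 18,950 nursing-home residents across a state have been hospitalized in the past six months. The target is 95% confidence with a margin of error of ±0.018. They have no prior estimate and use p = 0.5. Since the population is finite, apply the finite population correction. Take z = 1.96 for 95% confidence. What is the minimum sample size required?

2564

Unadjusted: n₀ = 1.96² × 0.50 × 0.50 / 0.018² ≈ 2964.20, so n₀ = 2965.
Finite population correction with N = 18,950: n = n₀ / (1 + (n₀−1)/N) = 2965 / (1 + 2964/18950) = 2965 / 1.1564 ≈ 2563.97.
Rounding up, n = 2564.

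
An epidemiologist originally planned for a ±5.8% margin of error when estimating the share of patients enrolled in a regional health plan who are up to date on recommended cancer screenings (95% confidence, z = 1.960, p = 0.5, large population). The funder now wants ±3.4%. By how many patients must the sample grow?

At ±5.8%: n = 1.960² × 0.2500 / 0.058² ≈ 285.49 → 286.
At ±3.4%: n = 1.960² × 0.2500 / 0.034² ≈ 830.80 → 831.
Additional respondents: 831 − 286 = 545.

545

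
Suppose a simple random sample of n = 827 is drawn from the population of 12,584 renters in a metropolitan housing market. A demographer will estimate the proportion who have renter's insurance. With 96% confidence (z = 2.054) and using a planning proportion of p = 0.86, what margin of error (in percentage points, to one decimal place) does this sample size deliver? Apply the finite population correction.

2.4

Finite-population factor: (N−n)/(N−1) = (12584−827)/(12584−1) = 0.9344.
SE(p̂) = √[p(1−p)/n · (N−n)/(N−1)] = √[0.1204/827 × 0.9344] = 0.01166.
E = z × SE = 2.054 × 0.01166 = 0.02396 ≈ 2.4 percentage points.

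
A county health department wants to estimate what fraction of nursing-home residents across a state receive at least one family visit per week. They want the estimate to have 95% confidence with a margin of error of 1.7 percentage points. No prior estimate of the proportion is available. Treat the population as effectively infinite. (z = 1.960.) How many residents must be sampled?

With no prior estimate, use p = 0.5, giving p(1−p) = 0.25.
n = z²·p(1−p)/E² = 1.960² × 0.2500 / 0.017² = 3.8416 × 0.2500 / 0.000289 ≈ 3323.18.
Rounding up gives n = 3324.

3324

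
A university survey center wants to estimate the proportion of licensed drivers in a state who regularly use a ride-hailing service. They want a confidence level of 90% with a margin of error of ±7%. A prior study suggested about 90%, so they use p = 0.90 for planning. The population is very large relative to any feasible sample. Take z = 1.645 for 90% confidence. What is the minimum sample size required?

With p = 0.90, p(1−p) = 0.0900.
n = z²·p(1−p)/E² = 1.645² × 0.0900 / 0.070² = 2.7060 × 0.0900 / 0.004900 ≈ 49.70.
Rounding up gives n = 50.

50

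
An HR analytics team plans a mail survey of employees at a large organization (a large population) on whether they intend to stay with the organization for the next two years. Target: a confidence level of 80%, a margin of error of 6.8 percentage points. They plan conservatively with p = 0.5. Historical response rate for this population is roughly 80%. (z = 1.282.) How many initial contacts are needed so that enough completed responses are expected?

Completed interviews needed: n₀ = 1.282² × 0.2500 / 0.068² ≈ 88.86 → 89.
At an 80% response rate, contacts needed = 89 / 0.80 ≈ 111.25 → 112.

112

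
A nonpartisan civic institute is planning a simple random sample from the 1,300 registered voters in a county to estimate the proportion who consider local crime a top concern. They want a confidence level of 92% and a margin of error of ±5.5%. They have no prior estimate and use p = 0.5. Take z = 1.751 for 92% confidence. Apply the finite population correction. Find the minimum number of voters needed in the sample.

213

Unadjusted: n₀ = 1.751² × 0.50 × 0.50 / 0.055² ≈ 253.39, so n₀ = 254.
Finite population correction with N = 1,300: n = n₀ / (1 + (n₀−1)/N) = 254 / (1 + 253/1300) = 254 / 1.1946 ≈ 212.62.
Rounding up, n = 213.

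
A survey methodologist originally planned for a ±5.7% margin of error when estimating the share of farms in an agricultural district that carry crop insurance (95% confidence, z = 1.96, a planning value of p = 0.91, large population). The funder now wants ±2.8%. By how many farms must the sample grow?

At ±5.7%: n = 1.96² × 0.0819 / 0.057² ≈ 96.84 → 97.
At ±2.8%: n = 1.96² × 0.0819 / 0.028² ≈ 401.31 → 402.
Additional respondents: 402 − 97 = 305.

305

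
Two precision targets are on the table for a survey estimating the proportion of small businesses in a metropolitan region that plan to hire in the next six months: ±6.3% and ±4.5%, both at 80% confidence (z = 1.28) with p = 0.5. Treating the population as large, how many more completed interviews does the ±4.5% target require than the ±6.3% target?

At ±6.3%: n = 1.28² × 0.2500 / 0.063² ≈ 103.20 → 104.
At ±4.5%: n = 1.28² × 0.2500 / 0.045² ≈ 202.27 → 203.
Additional respondents: 203 − 104 = 99.

99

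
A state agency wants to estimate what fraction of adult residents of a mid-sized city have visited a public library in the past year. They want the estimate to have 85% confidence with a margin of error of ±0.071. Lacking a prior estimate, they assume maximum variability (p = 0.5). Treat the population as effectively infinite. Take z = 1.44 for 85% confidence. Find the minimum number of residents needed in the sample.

With p = 0.5, p(1−p) = 0.25.
n = z²·p(1−p)/E² = 1.44² × 0.2500 / 0.071² = 2.0736 × 0.2500 / 0.005041 ≈ 102.84.
Rounding up gives n = 103.

103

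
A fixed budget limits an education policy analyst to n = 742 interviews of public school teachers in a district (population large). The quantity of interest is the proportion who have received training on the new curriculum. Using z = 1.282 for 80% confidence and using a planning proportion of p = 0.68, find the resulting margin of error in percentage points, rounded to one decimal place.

2.2

SE(p̂) = √[p(1−p)/n] = √[0.2176/742] = 0.01712.
E = z × SE = 1.282 × 0.01712 = 0.02195, or 2.2 percentage points.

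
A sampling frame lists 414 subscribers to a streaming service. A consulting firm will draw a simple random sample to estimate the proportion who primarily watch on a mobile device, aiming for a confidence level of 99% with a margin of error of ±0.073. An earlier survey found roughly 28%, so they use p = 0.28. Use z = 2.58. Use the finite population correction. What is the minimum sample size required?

157

Unadjusted: n₀ = 2.58² × 0.28 × 0.72 / 0.073² ≈ 251.82, so n₀ = 252.
Finite population correction with N = 414: n = n₀ / (1 + (n₀−1)/N) = 252 / (1 + 251/414) = 252 / 1.6063 ≈ 156.88.
Rounding up, n = 157.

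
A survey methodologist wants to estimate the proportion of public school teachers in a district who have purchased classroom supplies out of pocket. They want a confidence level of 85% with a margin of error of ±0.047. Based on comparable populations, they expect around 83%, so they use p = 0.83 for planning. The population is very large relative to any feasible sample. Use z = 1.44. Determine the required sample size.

With p = 0.83, p(1−p) = 0.1411.
n = z²·p(1−p)/E² = 1.44² × 0.1411 / 0.047² = 2.0736 × 0.1411 / 0.002209 ≈ 132.45.
Rounding up gives n = 133.

133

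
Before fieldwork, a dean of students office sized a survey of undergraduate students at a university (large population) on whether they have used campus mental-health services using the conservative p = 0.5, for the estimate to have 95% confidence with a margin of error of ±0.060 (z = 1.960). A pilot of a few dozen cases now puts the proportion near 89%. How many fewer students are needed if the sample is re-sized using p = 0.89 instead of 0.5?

Conservative (p = 0.5): n = 1.960² × 0.25 / 0.060² ≈ 266.78 → 267.
Using p = 0.89: p(1−p) = 0.0979, so n = 1.960² × 0.0979 / 0.060² ≈ 104.47 → 105.
Reduction: 267 − 105 = 162.

162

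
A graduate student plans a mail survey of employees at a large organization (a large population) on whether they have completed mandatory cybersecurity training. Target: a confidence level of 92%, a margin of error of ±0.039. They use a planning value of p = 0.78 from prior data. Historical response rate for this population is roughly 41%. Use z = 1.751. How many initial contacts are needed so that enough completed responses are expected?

Completed interviews needed: n₀ = 1.751² × 0.1716 / 0.039² ≈ 345.91 → 346.
At a 41% response rate, contacts needed = 346 / 0.41 ≈ 843.90 → 844.

844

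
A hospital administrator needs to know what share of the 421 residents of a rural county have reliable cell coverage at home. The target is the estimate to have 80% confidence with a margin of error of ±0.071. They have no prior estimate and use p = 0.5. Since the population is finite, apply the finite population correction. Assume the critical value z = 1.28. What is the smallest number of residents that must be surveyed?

69

Unadjusted: n₀ = 1.28² × 0.50 × 0.50 / 0.071² ≈ 81.25, so n₀ = 82.
Finite population correction with N = 421: n = n₀ / (1 + (n₀−1)/N) = 82 / (1 + 81/421) = 82 / 1.1924 ≈ 68.77.
Rounding up, n = 69.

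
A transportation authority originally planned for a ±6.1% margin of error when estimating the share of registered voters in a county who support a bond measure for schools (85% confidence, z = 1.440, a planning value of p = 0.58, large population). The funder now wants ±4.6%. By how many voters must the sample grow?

At ±6.1%: n = 1.440² × 0.2436 / 0.061² ≈ 135.75 → 136.
At ±4.6%: n = 1.440² × 0.2436 / 0.046² ≈ 238.72 → 239.
Additional respondents: 239 − 136 = 103.

103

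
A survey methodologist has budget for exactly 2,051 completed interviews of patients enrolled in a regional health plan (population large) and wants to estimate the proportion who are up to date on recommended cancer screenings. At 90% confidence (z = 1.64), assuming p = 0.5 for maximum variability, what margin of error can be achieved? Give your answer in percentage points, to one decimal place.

SE(p̂) = √[p(1−p)/n] = √[0.2500/2051] = 0.01104.
E = z × SE = 1.64 × 0.01104 = 0.01811, or 1.8 percentage points.

1.8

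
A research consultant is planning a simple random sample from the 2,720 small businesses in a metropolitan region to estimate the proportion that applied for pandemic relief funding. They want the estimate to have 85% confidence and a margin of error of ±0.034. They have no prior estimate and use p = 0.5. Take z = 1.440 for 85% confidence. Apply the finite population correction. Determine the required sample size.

Unadjusted: n₀ = 1.440² × 0.50 × 0.50 / 0.034² ≈ 448.44, so n₀ = 449.
Finite population correction with N = 2,720: n = n₀ / (1 + (n₀−1)/N) = 449 / (1 + 448/2720) = 449 / 1.1647 ≈ 385.51.
Rounding up, n = 386.

386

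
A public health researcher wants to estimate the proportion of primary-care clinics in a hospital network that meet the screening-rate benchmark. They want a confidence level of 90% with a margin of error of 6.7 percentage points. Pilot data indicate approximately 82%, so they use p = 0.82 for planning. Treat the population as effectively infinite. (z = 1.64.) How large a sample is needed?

With p = 0.82, p(1−p) = 0.1476.
n = z²·p(1−p)/E² = 1.64² × 0.1476 / 0.067² = 2.6896 × 0.1476 / 0.004489 ≈ 88.44.
Rounding up gives n = 89.

89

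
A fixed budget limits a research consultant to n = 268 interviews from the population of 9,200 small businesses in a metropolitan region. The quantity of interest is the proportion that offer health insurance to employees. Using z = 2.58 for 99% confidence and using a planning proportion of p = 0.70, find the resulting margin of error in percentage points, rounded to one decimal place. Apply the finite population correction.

7.1

Finite-population factor: (N−n)/(N−1) = (9200−268)/(9200−1) = 0.9710.
SE(p̂) = √[p(1−p)/n · (N−n)/(N−1)] = √[0.2100/268 × 0.9710] = 0.02758.
E = z × SE = 2.58 × 0.02758 = 0.07116 ≈ 7.1 percentage points.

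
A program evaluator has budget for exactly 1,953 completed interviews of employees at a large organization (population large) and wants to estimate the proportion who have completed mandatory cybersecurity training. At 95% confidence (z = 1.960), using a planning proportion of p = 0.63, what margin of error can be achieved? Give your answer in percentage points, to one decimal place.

2.1

SE(p̂) = √[p(1−p)/n] = √[0.2331/1953] = 0.01092.
E = z × SE = 1.960 × 0.01092 = 0.02141, or 2.1 percentage points.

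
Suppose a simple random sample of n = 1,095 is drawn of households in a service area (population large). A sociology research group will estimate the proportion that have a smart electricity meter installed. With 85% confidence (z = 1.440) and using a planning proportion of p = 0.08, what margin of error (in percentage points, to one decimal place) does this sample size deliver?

SE(p̂) = √[p(1−p)/n] = √[0.0736/1095] = 0.00820.
E = z × SE = 1.440 × 0.00820 = 0.01181, or 1.2 percentage points.

1.2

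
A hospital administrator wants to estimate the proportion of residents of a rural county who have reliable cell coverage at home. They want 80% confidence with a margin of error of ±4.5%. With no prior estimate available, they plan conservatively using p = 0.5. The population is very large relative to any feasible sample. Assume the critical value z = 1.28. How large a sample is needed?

203

With p = 0.5, p(1−p) = 0.25.
n = z²·p(1−p)/E² = 1.28² × 0.2500 / 0.045² = 1.6384 × 0.2500 / 0.002025 ≈ 202.27.
Rounding up gives n = 203.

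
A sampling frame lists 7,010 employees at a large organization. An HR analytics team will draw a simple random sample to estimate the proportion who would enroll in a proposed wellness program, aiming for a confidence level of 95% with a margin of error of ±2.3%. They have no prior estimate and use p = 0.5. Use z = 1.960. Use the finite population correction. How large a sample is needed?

Unadjusted: n₀ = 1.960² × 0.50 × 0.50 / 0.023² ≈ 1815.50, so n₀ = 1816.
Finite population correction with N = 7,010: n = n₀ / (1 + (n₀−1)/N) = 1816 / (1 + 1815/7010) = 1816 / 1.2589 ≈ 1442.51.
Rounding up, n = 1443.

1443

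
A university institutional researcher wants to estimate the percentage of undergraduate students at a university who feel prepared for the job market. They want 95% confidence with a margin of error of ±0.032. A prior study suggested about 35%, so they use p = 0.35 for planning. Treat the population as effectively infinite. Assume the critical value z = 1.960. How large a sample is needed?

With p = 0.35, p(1−p) = 0.2275.
n = z²·p(1−p)/E² = 1.960² × 0.2275 / 0.032² = 3.8416 × 0.2275 / 0.001024 ≈ 853.48.
Rounding up gives n = 854.

854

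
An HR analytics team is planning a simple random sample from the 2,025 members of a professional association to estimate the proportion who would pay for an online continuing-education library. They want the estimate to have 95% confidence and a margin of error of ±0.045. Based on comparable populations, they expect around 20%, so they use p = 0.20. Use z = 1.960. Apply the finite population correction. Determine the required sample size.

265

Unadjusted: n₀ = 1.960² × 0.20 × 0.80 / 0.045² ≈ 303.53, so n₀ = 304.
Finite population correction with N = 2,025: n = n₀ / (1 + (n₀−1)/N) = 304 / (1 + 303/2025) = 304 / 1.1496 ≈ 264.43.
Rounding up, n = 265.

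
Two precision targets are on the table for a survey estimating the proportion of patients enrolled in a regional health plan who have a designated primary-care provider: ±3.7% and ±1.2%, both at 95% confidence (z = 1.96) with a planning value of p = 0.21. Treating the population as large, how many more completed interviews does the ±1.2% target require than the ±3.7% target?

At ±3.7%: n = 1.96² × 0.1659 / 0.037² ≈ 465.54 → 466.
At ±1.2%: n = 1.96² × 0.1659 / 0.012² ≈ 4425.84 → 4426.
Additional respondents: 4426 − 466 = 3960.

3960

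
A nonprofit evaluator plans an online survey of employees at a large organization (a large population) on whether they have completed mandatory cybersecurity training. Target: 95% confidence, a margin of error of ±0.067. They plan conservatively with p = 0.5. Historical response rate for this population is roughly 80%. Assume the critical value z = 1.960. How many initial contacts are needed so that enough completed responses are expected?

268

Completed interviews needed: n₀ = 1.960² × 0.2500 / 0.067² ≈ 213.95 → 214.
At an 80% response rate, contacts needed = 214 / 0.80 ≈ 267.50 → 268.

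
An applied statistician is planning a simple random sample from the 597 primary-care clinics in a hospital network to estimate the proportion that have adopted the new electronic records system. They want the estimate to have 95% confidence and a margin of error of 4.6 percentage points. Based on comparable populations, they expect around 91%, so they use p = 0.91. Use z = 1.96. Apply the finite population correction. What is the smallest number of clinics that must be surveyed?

Unadjusted: n₀ = 1.96² × 0.91 × 0.09 / 0.046² ≈ 148.69, so n₀ = 149.
Finite population correction with N = 597: n = n₀ / (1 + (n₀−1)/N) = 149 / (1 + 148/597) = 149 / 1.2479 ≈ 119.40.
Rounding up, n = 120.

120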